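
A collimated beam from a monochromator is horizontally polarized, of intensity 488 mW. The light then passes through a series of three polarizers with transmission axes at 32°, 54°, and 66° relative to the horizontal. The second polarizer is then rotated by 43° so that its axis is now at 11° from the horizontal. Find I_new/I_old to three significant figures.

Before rotation:
I₁ = I₀ cos²(32° − 0°) = I₀ cos²(32°) = 0.7192 I₀.
I₂ = I₁ cos²(54° − 32°) = 0.7192 I₀ · cos²(22°) = 0.6183 I₀.
I₃ = I₂ cos²(66° − 54°) = 0.6183 I₀ · cos²(12°) = 0.5915 I₀.
After rotation:
I₁ = I₀ cos²(32° − 0°) = I₀ cos²(32°) = 0.7192 I₀.
I₂ = I₁ cos²(11° − 32°) = 0.7192 I₀ · cos²(21°) = 0.6268 I₀.
I₃ = I₂ cos²(66° − 11°) = 0.6268 I₀ · cos²(55°) = 0.2062 I₀.
Ratio = 0.2062 / 0.5915 = 0.3486.

I_new/I_old ≈ 0.349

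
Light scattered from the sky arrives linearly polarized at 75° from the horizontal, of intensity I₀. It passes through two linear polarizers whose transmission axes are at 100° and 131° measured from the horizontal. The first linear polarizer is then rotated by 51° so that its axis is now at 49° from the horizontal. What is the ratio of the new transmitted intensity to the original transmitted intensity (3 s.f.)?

I_new/I_old ≈ 0.0259

Before rotation:
I₁ = I₀ cos²(100° − 75°) = I₀ cos²(25°) = 0.8214 I₀.
I₂ = I₁ cos²(131° − 100°) = 0.8214 I₀ · cos²(31°) = 0.6035 I₀.
After rotation:
I₁ = I₀ cos²(49° − 75°) = I₀ cos²(26°) = 0.8078 I₀.
I₂ = I₁ cos²(131° − 49°) = 0.8078 I₀ · cos²(82°) = 0.01565 I₀.
Ratio = 0.01565 / 0.6035 = 0.02593.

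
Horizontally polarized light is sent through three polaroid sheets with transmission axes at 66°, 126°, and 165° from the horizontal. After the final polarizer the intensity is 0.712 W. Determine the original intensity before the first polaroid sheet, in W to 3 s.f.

I₀ ≈ 28.5 W

I₁ = I₀ cos²(66° − 0°) = I₀ cos²(66°) = 0.1654 I₀.
I₂ = I₁ cos²(126° − 66°) = 0.1654 I₀ · cos²(60°) = 0.04136 I₀.
I₃ = I₂ cos²(165° − 126°) = 0.04136 I₀ · cos²(39°) = 0.02498 I₀.
So 0.712 W = 0.02498 I₀, giving I₀ = 0.712/0.02498 = 28.5 W.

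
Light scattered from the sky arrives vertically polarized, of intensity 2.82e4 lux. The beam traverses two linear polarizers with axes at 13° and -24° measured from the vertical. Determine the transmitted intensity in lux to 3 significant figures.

I₁ = 2.82e4 lux · cos²(13°) = 2.677e+04 lux.
I₂ = I₁ · cos²(37°) = 2.677e+04 · 0.6378 = 1.708e+04 lux.

I ≈ 1.71e4 lux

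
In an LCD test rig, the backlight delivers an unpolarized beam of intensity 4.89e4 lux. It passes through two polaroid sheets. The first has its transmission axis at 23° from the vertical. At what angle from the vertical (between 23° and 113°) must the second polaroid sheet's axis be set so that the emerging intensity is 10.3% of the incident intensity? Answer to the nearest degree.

θ ≈ 86°

Unpolarized light through the first polarizer → I₁ = ½ I₀, now polarized at 23°.
Need I₂/I₀ = 0.103, so cos²(θ − 23°) = 0.103 / 0.5 = 0.206.
θ − 23° = arccos(√0.206) = 63.0°, giving θ ≈ 23 + 63.0 = 86.0°.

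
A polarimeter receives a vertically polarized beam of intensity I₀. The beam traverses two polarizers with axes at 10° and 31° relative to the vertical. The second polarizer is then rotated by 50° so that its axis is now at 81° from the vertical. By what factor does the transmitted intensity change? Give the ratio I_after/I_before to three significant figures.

I_new/I_old ≈ 0.122

Before rotation:
By Malus's law, I₁ = I₀ cos²(10° − 0°) = I₀ cos²(10°) = 0.9698 I₀.
I₂ = I₁ cos²(31° − 10°) = 0.9698 I₀ · cos²(21°) = 0.8453 I₀.
After rotation:
I₁ = I₀ cos²(10° − 0°) = I₀ cos²(10°) = 0.9698 I₀.
I₂ = I₁ cos²(81° − 10°) = 0.9698 I₀ · cos²(71°) = 0.1028 I₀.
Ratio = 0.1028 / 0.8453 = 0.1216.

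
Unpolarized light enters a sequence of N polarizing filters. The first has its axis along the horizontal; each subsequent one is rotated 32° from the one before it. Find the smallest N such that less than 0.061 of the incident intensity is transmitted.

N = 8

First polarizer halves the unpolarized light: factor 1/2.
Each further stage multiplies by cos²(32°) = 0.7192.
After N polarizers: T = 0.5·0.7192^(N−1). Require T < 0.061 ⇒ N−1 > ln(0.061/0.5)/ln(0.7192) = 6.38, so N−1 ≥ 7 and N = 8.
Check: N=8 gives T = 0.04976 < 0.061; N=7 gives T = 0.06919.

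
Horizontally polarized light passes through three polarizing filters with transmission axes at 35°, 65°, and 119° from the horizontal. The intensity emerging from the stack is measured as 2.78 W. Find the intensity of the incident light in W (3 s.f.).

I₀ ≈ 16.0 W

I₁ = I₀ cos²(35° − 0°) = I₀ cos²(35°) = 0.671 I₀.
I₂ = I₁ cos²(65° − 35°) = 0.671 I₀ · cos²(30°) = 0.5033 I₀.
I₃ = I₂ cos²(119° − 65°) = 0.5033 I₀ · cos²(54°) = 0.1739 I₀.
So 2.78 W = 0.1739 I₀, giving I₀ = 2.78/0.1739 = 15.99 W.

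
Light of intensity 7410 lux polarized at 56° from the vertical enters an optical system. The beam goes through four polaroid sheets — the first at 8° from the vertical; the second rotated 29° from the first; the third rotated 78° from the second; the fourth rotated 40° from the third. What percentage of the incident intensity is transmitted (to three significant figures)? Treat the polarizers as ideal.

I₁ = 7410 lux · cos²(48°) = 3318 lux.
I₂ = I₁ · cos²(29°) = 3318 · 0.765 = 2538 lux.
I₃ = I₂ · cos²(78°) = 2538 · 0.04323 = 109.7 lux.
I₄ = I₃ · cos²(40°) = 109.7 · 0.5868 = 64.38 lux.
That is 0.8688% of the incident intensity.

≈ 0.869%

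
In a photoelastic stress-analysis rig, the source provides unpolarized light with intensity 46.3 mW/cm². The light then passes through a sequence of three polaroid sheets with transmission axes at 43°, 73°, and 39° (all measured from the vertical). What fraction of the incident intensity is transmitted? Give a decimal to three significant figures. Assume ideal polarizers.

Unpolarized light through the first polarizer → I₁ = 46.3 mW/cm²/2 = 23.15 mW/cm², polarized at 43°.
I₂ = I₁ · cos²(30°) = 23.15 · 0.75 = 17.36 mW/cm².
I₃ = I₂ · cos²(34°) = 17.36 · 0.6873 = 11.93 mW/cm².
Transmitted fraction = 0.2577.

I/I₀ ≈ 0.258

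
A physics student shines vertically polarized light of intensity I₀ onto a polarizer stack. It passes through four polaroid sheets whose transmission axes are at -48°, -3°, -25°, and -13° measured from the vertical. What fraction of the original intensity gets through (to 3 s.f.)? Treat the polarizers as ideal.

≈ 0.184 I₀

I₁ = I₀ cos²(-48° − 0°) = I₀ cos²(48°) = 0.4477 I₀.
I₂ = I₁ cos²(-3° + 48°) = 0.4477 I₀ · cos²(45°) = 0.2239 I₀.
I₃ = I₂ cos²(-25° + 3°) = 0.2239 I₀ · cos²(22°) = 0.1925 I₀.
I₄ = I₃ cos²(-13° + 25°) = 0.1925 I₀ · cos²(12°) = 0.1841 I₀.
Transmitted fraction = 0.1841.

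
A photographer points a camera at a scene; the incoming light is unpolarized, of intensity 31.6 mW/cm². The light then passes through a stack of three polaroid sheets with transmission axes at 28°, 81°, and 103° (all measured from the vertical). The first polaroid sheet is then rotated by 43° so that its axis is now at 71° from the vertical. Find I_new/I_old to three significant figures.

Before rotation:
Unpolarized light through the first polarizer → I₁ = ½ I₀, now polarized at 28°.
I₂ = I₁ cos²(81° − 28°) = 0.5 I₀ · cos²(53°) = 0.1811 I₀.
I₃ = I₂ cos²(103° − 81°) = 0.1811 I₀ · cos²(22°) = 0.1557 I₀.
After rotation:
Unpolarized light through the first polarizer → I₁ = ½ I₀, now polarized at 71°.
I₂ = I₁ cos²(81° − 71°) = 0.5 I₀ · cos²(10°) = 0.4849 I₀.
I₃ = I₂ cos²(103° − 81°) = 0.4849 I₀ · cos²(22°) = 0.4169 I₀.
Ratio = 0.4169 / 0.1557 = 2.678.

I_new/I_old ≈ 2.68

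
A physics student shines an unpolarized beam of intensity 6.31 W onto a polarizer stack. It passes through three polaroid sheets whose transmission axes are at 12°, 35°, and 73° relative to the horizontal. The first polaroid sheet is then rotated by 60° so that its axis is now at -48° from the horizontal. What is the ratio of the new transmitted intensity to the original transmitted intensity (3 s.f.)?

Before rotation:
Unpolarized light through the first polarizer → I₁ = ½ I₀, now polarized at 12°.
I₂ = I₁ cos²(35° − 12°) = 0.5 I₀ · cos²(23°) = 0.4237 I₀.
I₃ = I₂ cos²(73° − 35°) = 0.4237 I₀ · cos²(38°) = 0.2631 I₀.
After rotation:
Unpolarized light through the first polarizer → I₁ = ½ I₀, now polarized at -48°.
I₂ = I₁ cos²(35° + 48°) = 0.5 I₀ · cos²(83°) = 0.007426 I₀.
I₃ = I₂ cos²(73° − 35°) = 0.007426 I₀ · cos²(38°) = 0.004611 I₀.
Ratio = 0.004611 / 0.2631 = 0.01753.

I_new/I_old ≈ 0.0175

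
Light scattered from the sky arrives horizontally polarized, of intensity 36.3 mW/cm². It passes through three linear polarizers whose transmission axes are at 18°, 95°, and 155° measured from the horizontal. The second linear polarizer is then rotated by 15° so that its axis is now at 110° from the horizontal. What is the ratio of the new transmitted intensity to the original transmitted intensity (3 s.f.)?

I_new/I_old ≈ 0.0481

Before rotation:
I₁ = I₀ cos²(18° − 0°) = I₀ cos²(18°) = 0.9045 I₀.
I₂ = I₁ cos²(95° − 18°) = 0.9045 I₀ · cos²(77°) = 0.04577 I₀.
I₃ = I₂ cos²(155° − 95°) = 0.04577 I₀ · cos²(60°) = 0.01144 I₀.
After rotation:
I₁ = I₀ cos²(18° − 0°) = I₀ cos²(18°) = 0.9045 I₀.
Angle between axes 1 and 2: 88°. I₂ = 0.9045 I₀ · cos²(88°) = 0.001102 I₀.
I₃ = I₂ cos²(155° − 110°) = 0.001102 I₀ · cos²(45°) = 0.0005508 I₀.
Ratio = 0.0005508 / 0.01144 = 0.04814.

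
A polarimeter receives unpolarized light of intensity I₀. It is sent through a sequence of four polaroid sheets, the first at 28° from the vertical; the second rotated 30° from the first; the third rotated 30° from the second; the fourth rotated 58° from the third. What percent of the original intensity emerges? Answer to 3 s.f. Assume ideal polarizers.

≈ 7.90%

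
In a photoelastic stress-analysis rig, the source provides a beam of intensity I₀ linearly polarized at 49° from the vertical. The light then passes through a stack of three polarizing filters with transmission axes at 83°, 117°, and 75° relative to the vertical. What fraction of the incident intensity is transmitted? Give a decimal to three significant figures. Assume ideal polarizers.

I₁ = I₀ cos²(83° − 49°) = I₀ cos²(34°) = 0.6873 I₀.
I₂ = I₁ cos²(117° − 83°) = 0.6873 I₀ · cos²(34°) = 0.4724 I₀.
I₃ = I₂ cos²(75° − 117°) = 0.4724 I₀ · cos²(42°) = 0.2609 I₀.
Transmitted fraction = 0.2609.

≈ 0.261 I₀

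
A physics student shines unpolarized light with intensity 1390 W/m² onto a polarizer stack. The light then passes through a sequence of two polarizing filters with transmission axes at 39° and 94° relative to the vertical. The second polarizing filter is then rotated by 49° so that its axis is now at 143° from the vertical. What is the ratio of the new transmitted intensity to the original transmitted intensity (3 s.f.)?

I_new/I_old ≈ 0.178

Before rotation:
Unpolarized light through the first polarizer → I₁ = ½ I₀, now polarized at 39°.
I₂ = I₁ cos²(94° − 39°) = 0.5 I₀ · cos²(55°) = 0.1645 I₀.
After rotation:
Unpolarized light through the first polarizer → I₁ = ½ I₀, now polarized at 39°.
Angle between axes 1 and 2: 76°. I₂ = 0.5 I₀ · cos²(76°) = 0.02926 I₀.
Ratio = 0.02926 / 0.1645 = 0.1779.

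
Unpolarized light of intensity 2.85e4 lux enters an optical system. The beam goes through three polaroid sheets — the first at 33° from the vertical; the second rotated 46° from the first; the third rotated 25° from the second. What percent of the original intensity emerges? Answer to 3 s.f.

Unpolarized light through the first polarizer → I₁ = 2.85e4 lux/2 = 1.425e+04 lux, polarized at 33°.
I₂ = I₁ · cos²(46°) = 1.425e+04 · 0.4826 = 6876 lux.
I₃ = I₂ · cos²(25°) = 6876 · 0.8214 = 5648 lux.
That is 19.82% of the incident intensity.

≈ 19.8%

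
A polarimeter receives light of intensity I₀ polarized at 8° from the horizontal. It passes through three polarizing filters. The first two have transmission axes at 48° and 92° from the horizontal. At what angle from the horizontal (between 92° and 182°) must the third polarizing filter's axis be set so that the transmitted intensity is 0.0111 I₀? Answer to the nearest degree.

By Malus's law, I₁ = I₀ cos²(48° − 8°) = I₀ cos²(40°) = 0.5868 I₀.
I₂ = I₁ cos²(92° − 48°) = 0.5868 I₀ · cos²(44°) = 0.3037 I₀.
Need I₃/I₀ = 0.0111, so cos²(θ − 92°) = 0.0111 / 0.3037 = 0.03656.
θ − 92° = arccos(√0.03656) = 79.0°, giving θ ≈ 92 + 79.0 = 171.0°.

θ ≈ 171°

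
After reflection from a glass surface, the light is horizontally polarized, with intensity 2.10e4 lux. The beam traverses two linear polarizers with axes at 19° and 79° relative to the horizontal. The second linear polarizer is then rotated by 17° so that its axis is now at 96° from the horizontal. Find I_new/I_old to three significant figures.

I_new/I_old ≈ 0.202

Before rotation:
I₁ = I₀ cos²(19° − 0°) = I₀ cos²(19°) = 0.894 I₀.
I₂ = I₁ cos²(79° − 19°) = 0.894 I₀ · cos²(60°) = 0.2235 I₀.
After rotation:
I₁ = I₀ cos²(19° − 0°) = I₀ cos²(19°) = 0.894 I₀.
I₂ = I₁ cos²(96° − 19°) = 0.894 I₀ · cos²(77°) = 0.04524 I₀.
Ratio = 0.04524 / 0.2235 = 0.2024.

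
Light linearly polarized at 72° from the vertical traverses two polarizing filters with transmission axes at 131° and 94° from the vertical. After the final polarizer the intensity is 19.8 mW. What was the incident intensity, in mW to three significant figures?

I₀ ≈ 117 mW

I₁ = I₀ cos²(131° − 72°) = I₀ cos²(59°) = 0.2653 I₀.
I₂ = I₁ cos²(94° − 131°) = 0.2653 I₀ · cos²(37°) = 0.1692 I₀.
So 19.8 mW = 0.1692 I₀, giving I₀ = 19.8/0.1692 = 117 mW.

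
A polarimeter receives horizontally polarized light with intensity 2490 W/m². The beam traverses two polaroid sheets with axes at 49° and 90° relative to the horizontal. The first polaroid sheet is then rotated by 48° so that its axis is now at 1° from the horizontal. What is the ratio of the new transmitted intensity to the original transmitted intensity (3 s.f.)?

I_new/I_old ≈ 0.00124

Before rotation:
I₁ = I₀ cos²(49° − 0°) = I₀ cos²(49°) = 0.4304 I₀.
I₂ = I₁ cos²(90° − 49°) = 0.4304 I₀ · cos²(41°) = 0.2452 I₀.
After rotation:
I₁ = I₀ cos²(1° − 0°) = I₀ cos²(1°) = 0.9997 I₀.
I₂ = I₁ cos²(90° − 1°) = 0.9997 I₀ · cos²(89°) = 0.0003045 I₀.
Ratio = 0.0003045 / 0.2452 = 0.001242.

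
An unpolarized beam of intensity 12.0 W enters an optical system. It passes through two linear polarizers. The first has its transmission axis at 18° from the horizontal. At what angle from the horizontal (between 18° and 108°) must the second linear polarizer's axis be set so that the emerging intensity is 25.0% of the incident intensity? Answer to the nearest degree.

θ ≈ 63°

Unpolarized light through the first polarizer → I₁ = ½ I₀, now polarized at 18°.
Need I₂/I₀ = 0.25, so cos²(θ − 18°) = 0.25 / 0.5 = 0.5.
θ − 18° = arccos(√0.5) = 45.0°, giving θ ≈ 18 + 45.0 = 63.0°.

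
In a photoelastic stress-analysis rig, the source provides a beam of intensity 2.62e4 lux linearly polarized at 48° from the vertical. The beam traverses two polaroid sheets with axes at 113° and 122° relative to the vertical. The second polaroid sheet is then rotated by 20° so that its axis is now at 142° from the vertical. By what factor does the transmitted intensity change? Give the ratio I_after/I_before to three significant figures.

I_new/I_old ≈ 0.784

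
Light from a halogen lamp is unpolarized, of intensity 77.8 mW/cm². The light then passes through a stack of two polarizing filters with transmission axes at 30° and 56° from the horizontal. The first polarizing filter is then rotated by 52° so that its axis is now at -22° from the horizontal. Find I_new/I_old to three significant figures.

Before rotation:
Unpolarized light through the first polarizer → I₁ = ½ I₀, now polarized at 30°.
I₂ = I₁ cos²(56° − 30°) = 0.5 I₀ · cos²(26°) = 0.4039 I₀.
After rotation:
Unpolarized light through the first polarizer → I₁ = ½ I₀, now polarized at -22°.
I₂ = I₁ cos²(56° + 22°) = 0.5 I₀ · cos²(78°) = 0.02161 I₀.
Ratio = 0.02161 / 0.4039 = 0.05351.

I_new/I_old ≈ 0.0535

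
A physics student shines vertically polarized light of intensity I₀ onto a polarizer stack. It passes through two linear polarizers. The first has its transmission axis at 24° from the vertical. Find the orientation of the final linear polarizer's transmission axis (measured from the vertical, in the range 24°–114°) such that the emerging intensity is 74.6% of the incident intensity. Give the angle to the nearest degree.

θ ≈ 43°

I₁ = I₀ cos²(24° − 0°) = I₀ cos²(24°) = 0.8346 I₀.
Need I₂/I₀ = 0.746, so cos²(θ − 24°) = 0.746 / 0.8346 = 0.8939.
θ − 24° = arccos(√0.8939) = 19.0°, giving θ ≈ 24 + 19.0 = 43.0°.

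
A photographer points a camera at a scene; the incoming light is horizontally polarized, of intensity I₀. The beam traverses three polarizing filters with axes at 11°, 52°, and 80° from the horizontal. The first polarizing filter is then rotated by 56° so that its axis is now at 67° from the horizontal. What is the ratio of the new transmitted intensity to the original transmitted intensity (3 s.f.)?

Before rotation:
I₁ = I₀ cos²(11° − 0°) = I₀ cos²(11°) = 0.9636 I₀.
I₂ = I₁ cos²(52° − 11°) = 0.9636 I₀ · cos²(41°) = 0.5488 I₀.
I₃ = I₂ cos²(80° − 52°) = 0.5488 I₀ · cos²(28°) = 0.4279 I₀.
After rotation:
I₁ = I₀ cos²(67° − 0°) = I₀ cos²(67°) = 0.1527 I₀.
I₂ = I₁ cos²(52° − 67°) = 0.1527 I₀ · cos²(15°) = 0.1424 I₀.
I₃ = I₂ cos²(80° − 52°) = 0.1424 I₀ · cos²(28°) = 0.111 I₀.
Ratio = 0.111 / 0.4279 = 0.2595.

I_new/I_old ≈ 0.260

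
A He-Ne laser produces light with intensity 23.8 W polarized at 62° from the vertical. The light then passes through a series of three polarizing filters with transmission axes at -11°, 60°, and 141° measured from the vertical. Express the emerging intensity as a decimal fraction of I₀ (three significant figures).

I/I₀ ≈ 0.000222

I₁ = 23.8 W · cos²(73°) = 2.034 W.
I₂ = I₁ · cos²(71°) = 2.034 · 0.106 = 0.2156 W.
I₃ = I₂ · cos²(81°) = 0.2156 · 0.02447 = 0.005277 W.
Transmitted fraction = 0.0002217.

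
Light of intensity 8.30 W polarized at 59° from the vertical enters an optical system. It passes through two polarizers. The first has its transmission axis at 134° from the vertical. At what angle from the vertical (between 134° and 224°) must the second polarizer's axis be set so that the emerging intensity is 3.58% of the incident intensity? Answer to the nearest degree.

θ ≈ 177°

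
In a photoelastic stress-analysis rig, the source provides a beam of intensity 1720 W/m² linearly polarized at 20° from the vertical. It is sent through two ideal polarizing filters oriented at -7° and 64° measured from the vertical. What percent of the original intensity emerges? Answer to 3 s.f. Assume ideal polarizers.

I₁ = 1720 W/m² · cos²(27°) = 1365 W/m².
I₂ = I₁ · cos²(71°) = 1365 · 0.106 = 144.7 W/m².
That is 8.415% of the incident intensity.

≈ 8.41%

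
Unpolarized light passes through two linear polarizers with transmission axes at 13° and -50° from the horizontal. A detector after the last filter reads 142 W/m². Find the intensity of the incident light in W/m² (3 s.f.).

I₀ ≈ 1380 W/m²

Unpolarized light through the first polarizer → I₁ = ½ I₀, now polarized at 13°.
I₂ = I₁ cos²(-50° − 13°) = 0.5 I₀ · cos²(63°) = 0.1031 I₀.
So 142 W/m² = 0.1031 I₀, giving I₀ = 142/0.1031 = 1378 W/m².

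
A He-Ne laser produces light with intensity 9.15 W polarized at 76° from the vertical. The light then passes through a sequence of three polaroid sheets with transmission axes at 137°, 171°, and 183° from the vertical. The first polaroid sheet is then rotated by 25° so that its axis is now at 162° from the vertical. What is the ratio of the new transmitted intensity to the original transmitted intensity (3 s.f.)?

I_new/I_old ≈ 0.0294

Before rotation:
I₁ = I₀ cos²(137° − 76°) = I₀ cos²(61°) = 0.235 I₀.
I₂ = I₁ cos²(171° − 137°) = 0.235 I₀ · cos²(34°) = 0.1615 I₀.
I₃ = I₂ cos²(183° − 171°) = 0.1615 I₀ · cos²(12°) = 0.1546 I₀.
After rotation:
I₁ = I₀ cos²(162° − 76°) = I₀ cos²(86°) = 0.004866 I₀.
I₂ = I₁ cos²(171° − 162°) = 0.004866 I₀ · cos²(9°) = 0.004747 I₀.
I₃ = I₂ cos²(183° − 171°) = 0.004747 I₀ · cos²(12°) = 0.004542 I₀.
Ratio = 0.004542 / 0.1546 = 0.02938.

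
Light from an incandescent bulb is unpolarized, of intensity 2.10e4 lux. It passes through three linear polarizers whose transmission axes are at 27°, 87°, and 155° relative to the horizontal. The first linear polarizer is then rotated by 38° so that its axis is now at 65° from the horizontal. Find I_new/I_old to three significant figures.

I_new/I_old ≈ 3.44

Before rotation:
Unpolarized light through the first polarizer → I₁ = ½ I₀, now polarized at 27°.
I₂ = I₁ cos²(87° − 27°) = 0.5 I₀ · cos²(60°) = 0.125 I₀.
I₃ = I₂ cos²(155° − 87°) = 0.125 I₀ · cos²(68°) = 0.01754 I₀.
After rotation:
Unpolarized light through the first polarizer → I₁ = ½ I₀, now polarized at 65°.
I₂ = I₁ cos²(87° − 65°) = 0.5 I₀ · cos²(22°) = 0.4298 I₀.
I₃ = I₂ cos²(155° − 87°) = 0.4298 I₀ · cos²(68°) = 0.06032 I₀.
Ratio = 0.06032 / 0.01754 = 3.439.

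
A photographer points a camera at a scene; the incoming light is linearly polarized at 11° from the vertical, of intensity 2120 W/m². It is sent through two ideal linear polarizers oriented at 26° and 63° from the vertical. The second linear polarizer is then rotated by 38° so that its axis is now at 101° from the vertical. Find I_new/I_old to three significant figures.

I_new/I_old ≈ 0.105

Before rotation:
I₁ = I₀ cos²(26° − 11°) = I₀ cos²(15°) = 0.933 I₀.
I₂ = I₁ cos²(63° − 26°) = 0.933 I₀ · cos²(37°) = 0.5951 I₀.
After rotation:
I₁ = I₀ cos²(26° − 11°) = I₀ cos²(15°) = 0.933 I₀.
I₂ = I₁ cos²(101° − 26°) = 0.933 I₀ · cos²(75°) = 0.0625 I₀.
Ratio = 0.0625 / 0.5951 = 0.105.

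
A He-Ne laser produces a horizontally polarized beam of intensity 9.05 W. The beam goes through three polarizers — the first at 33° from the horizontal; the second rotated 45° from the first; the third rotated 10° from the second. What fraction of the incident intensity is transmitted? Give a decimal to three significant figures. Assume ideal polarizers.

I₁ = 9.05 W · cos²(33°) = 6.365 W.
I₂ = I₁ · cos²(45°) = 6.365 · 0.5 = 3.183 W.
I₃ = I₂ · cos²(10°) = 3.183 · 0.9698 = 3.087 W.
Transmitted fraction = 0.3411.

I/I₀ ≈ 0.341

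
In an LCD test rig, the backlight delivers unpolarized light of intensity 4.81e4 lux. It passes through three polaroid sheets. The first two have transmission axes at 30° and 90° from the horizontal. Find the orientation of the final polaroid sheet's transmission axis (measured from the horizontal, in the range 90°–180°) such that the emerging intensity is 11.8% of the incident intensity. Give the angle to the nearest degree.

θ ≈ 104°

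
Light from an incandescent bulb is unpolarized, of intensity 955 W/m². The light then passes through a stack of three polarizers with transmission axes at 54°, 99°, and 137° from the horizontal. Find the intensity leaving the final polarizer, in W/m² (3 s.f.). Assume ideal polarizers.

I ≈ 148 W/m²

Unpolarized light through the first polarizer → I₁ = 955 W/m²/2 = 477.5 W/m², polarized at 54°.
I₂ = I₁ · cos²(45°) = 477.5 · 0.5 = 238.8 W/m².
I₃ = I₂ · cos²(38°) = 238.8 · 0.621 = 148.3 W/m².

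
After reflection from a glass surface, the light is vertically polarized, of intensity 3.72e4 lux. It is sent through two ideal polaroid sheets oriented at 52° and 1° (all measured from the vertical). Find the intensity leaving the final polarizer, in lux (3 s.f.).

I₁ = 3.72e4 lux · cos²(52°) = 1.41e+04 lux.
I₂ = I₁ · cos²(51°) = 1.41e+04 · 0.396 = 5584 lux.

I ≈ 5580 lux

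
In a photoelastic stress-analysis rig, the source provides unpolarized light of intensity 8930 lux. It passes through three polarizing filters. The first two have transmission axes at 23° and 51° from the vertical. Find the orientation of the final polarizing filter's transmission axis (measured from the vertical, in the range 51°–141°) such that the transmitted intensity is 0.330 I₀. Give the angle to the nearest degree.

Unpolarized light through the first polarizer → I₁ = ½ I₀, now polarized at 23°.
I₂ = I₁ cos²(51° − 23°) = 0.5 I₀ · cos²(28°) = 0.3898 I₀.
Need I₃/I₀ = 0.33, so cos²(θ − 51°) = 0.33 / 0.3898 = 0.8466.
θ − 51° = arccos(√0.8466) = 23.1°, giving θ ≈ 51 + 23.1 = 74.1°.

θ ≈ 74°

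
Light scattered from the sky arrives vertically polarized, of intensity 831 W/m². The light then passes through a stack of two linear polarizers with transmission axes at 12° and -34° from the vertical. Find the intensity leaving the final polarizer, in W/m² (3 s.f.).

I ≈ 384 W/m²

I₁ = 831 W/m² · cos²(12°) = 795.1 W/m².
I₂ = I₁ · cos²(46°) = 795.1 · 0.4826 = 383.7 W/m².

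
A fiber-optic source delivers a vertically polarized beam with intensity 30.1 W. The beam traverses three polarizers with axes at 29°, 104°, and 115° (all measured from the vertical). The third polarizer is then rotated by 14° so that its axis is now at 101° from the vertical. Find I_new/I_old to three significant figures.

Before rotation:
I₁ = I₀ cos²(29° − 0°) = I₀ cos²(29°) = 0.765 I₀.
I₂ = I₁ cos²(104° − 29°) = 0.765 I₀ · cos²(75°) = 0.05124 I₀.
I₃ = I₂ cos²(115° − 104°) = 0.05124 I₀ · cos²(11°) = 0.04938 I₀.
After rotation:
I₁ = I₀ cos²(29° − 0°) = I₀ cos²(29°) = 0.765 I₀.
I₂ = I₁ cos²(104° − 29°) = 0.765 I₀ · cos²(75°) = 0.05124 I₀.
I₃ = I₂ cos²(101° − 104°) = 0.05124 I₀ · cos²(3°) = 0.0511 I₀.
Ratio = 0.0511 / 0.04938 = 1.035.

I_new/I_old ≈ 1.03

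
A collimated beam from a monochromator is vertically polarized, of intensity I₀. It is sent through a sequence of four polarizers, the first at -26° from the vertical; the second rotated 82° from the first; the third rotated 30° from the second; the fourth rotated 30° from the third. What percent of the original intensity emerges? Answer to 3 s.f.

≈ 0.880%

I₁ = I₀ cos²(-26° − 0°) = I₀ cos²(26°) = 0.8078 I₀.
I₂ = I₁ cos²(82°) = 0.8078 · 0.01937 I₀ = 0.01565 I₀.
I₃ = I₂ cos²(30°) = 0.01565 · 0.75 I₀ = 0.01174 I₀.
I₄ = I₃ cos²(30°) = 0.01174 · 0.75 I₀ = 0.008801 I₀.
That is 0.8801% of the incident intensity.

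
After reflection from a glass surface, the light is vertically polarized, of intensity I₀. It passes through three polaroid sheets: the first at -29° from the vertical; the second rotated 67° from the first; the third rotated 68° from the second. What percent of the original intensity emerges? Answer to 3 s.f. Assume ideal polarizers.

≈ 1.64%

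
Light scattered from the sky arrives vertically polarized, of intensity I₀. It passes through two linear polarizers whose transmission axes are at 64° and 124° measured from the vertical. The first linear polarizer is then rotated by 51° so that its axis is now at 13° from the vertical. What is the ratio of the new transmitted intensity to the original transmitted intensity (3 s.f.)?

Before rotation:
By Malus's law, I₁ = I₀ cos²(64° − 0°) = I₀ cos²(64°) = 0.1922 I₀.
I₂ = I₁ cos²(124° − 64°) = 0.1922 I₀ · cos²(60°) = 0.04804 I₀.
After rotation:
I₁ = I₀ cos²(13° − 0°) = I₀ cos²(13°) = 0.9494 I₀.
Angle between axes 1 and 2: 69°. I₂ = 0.9494 I₀ · cos²(69°) = 0.1219 I₀.
Ratio = 0.1219 / 0.04804 = 2.538.

I_new/I_old ≈ 2.54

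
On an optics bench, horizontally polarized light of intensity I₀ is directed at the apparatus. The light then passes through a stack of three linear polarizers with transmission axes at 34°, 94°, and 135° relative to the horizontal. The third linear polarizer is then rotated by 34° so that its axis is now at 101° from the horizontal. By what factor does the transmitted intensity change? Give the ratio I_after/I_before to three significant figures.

I_new/I_old ≈ 1.73

Before rotation:
By Malus's law, I₁ = I₀ cos²(34° − 0°) = I₀ cos²(34°) = 0.6873 I₀.
I₂ = I₁ cos²(94° − 34°) = 0.6873 I₀ · cos²(60°) = 0.1718 I₀.
I₃ = I₂ cos²(135° − 94°) = 0.1718 I₀ · cos²(41°) = 0.09787 I₀.
After rotation:
I₁ = I₀ cos²(34° − 0°) = I₀ cos²(34°) = 0.6873 I₀.
I₂ = I₁ cos²(94° − 34°) = 0.6873 I₀ · cos²(60°) = 0.1718 I₀.
I₃ = I₂ cos²(101° − 94°) = 0.1718 I₀ · cos²(7°) = 0.1693 I₀.
Ratio = 0.1693 / 0.09787 = 1.73.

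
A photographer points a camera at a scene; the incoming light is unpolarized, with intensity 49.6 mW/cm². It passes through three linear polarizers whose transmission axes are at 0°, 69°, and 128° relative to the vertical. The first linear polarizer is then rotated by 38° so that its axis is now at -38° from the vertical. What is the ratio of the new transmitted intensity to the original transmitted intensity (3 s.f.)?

Before rotation:
Unpolarized light through the first polarizer → I₁ = ½ I₀, now polarized at 0°.
I₂ = I₁ cos²(69° − 0°) = 0.5 I₀ · cos²(69°) = 0.06421 I₀.
I₃ = I₂ cos²(128° − 69°) = 0.06421 I₀ · cos²(59°) = 0.01703 I₀.
After rotation:
Unpolarized light through the first polarizer → I₁ = ½ I₀, now polarized at -38°.
Angle between axes 1 and 2: 73°. I₂ = 0.5 I₀ · cos²(73°) = 0.04274 I₀.
I₃ = I₂ cos²(128° − 69°) = 0.04274 I₀ · cos²(59°) = 0.01134 I₀.
Ratio = 0.01134 / 0.01703 = 0.6656.

I_new/I_old ≈ 0.666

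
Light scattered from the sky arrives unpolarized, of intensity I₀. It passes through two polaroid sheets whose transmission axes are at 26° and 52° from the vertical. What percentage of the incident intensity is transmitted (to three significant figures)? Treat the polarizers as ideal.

≈ 40.4%

Unpolarized light through the first polarizer → I₁ = ½ I₀, now polarized at 26°.
I₂ = I₁ cos²(52° − 26°) = 0.5 I₀ · cos²(26°) = 0.4039 I₀.
That is 40.39% of the incident intensity.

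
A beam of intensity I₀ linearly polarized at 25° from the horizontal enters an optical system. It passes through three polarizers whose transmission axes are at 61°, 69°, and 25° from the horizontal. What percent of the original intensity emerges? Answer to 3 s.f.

I₁ = I₀ cos²(61° − 25°) = I₀ cos²(36°) = 0.6545 I₀.
I₂ = I₁ cos²(69° − 61°) = 0.6545 I₀ · cos²(8°) = 0.6418 I₀.
I₃ = I₂ cos²(25° − 69°) = 0.6418 I₀ · cos²(44°) = 0.3321 I₀.
That is 33.21% of the incident intensity.

≈ 33.2%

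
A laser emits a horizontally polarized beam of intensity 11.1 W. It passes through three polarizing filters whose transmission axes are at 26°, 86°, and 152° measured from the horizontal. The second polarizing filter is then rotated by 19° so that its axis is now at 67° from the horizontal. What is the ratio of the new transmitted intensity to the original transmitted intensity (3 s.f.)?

I_new/I_old ≈ 0.105

Before rotation:
I₁ = I₀ cos²(26° − 0°) = I₀ cos²(26°) = 0.8078 I₀.
I₂ = I₁ cos²(86° − 26°) = 0.8078 I₀ · cos²(60°) = 0.202 I₀.
I₃ = I₂ cos²(152° − 86°) = 0.202 I₀ · cos²(66°) = 0.03341 I₀.
After rotation:
I₁ = I₀ cos²(26° − 0°) = I₀ cos²(26°) = 0.8078 I₀.
I₂ = I₁ cos²(67° − 26°) = 0.8078 I₀ · cos²(41°) = 0.4601 I₀.
I₃ = I₂ cos²(152° − 67°) = 0.4601 I₀ · cos²(85°) = 0.003495 I₀.
Ratio = 0.003495 / 0.03341 = 0.1046.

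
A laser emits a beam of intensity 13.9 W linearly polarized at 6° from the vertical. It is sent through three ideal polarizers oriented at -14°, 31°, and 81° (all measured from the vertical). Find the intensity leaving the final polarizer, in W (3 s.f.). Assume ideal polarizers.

I ≈ 2.54 W

By Malus's law, I₁ = 13.9 W · cos²(20°) = 12.27 W.
I₂ = I₁ · cos²(45°) = 12.27 · 0.5 = 6.137 W.
I₃ = I₂ · cos²(50°) = 6.137 · 0.4132 = 2.536 W.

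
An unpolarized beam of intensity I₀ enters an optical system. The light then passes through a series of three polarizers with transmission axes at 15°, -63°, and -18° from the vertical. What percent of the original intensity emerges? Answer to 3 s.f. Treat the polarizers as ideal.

Unpolarized light through the first polarizer → I₁ = ½ I₀, now polarized at 15°.
I₂ = I₁ cos²(-63° − 15°) = 0.5 I₀ · cos²(78°) = 0.02161 I₀.
I₃ = I₂ cos²(-18° + 63°) = 0.02161 I₀ · cos²(45°) = 0.01081 I₀.
That is 1.081% of the incident intensity.

≈ 1.08%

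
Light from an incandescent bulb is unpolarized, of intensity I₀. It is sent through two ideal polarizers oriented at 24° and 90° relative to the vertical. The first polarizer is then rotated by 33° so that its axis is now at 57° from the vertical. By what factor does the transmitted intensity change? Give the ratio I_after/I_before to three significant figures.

I_new/I_old ≈ 4.25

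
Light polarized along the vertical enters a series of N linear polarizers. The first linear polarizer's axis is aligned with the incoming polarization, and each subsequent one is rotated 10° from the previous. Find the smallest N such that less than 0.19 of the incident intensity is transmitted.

N = 56

First polarizer is aligned with the polarization: full transmission.
Each further stage multiplies by cos²(10°) = 0.9698.
After N polarizers: T = 0.9698^(N−1). Require T < 0.19 ⇒ N−1 > ln(0.19)/ln(0.9698) = 54.24, so N−1 ≥ 55 and N = 56.
Check: N=56 gives T = 0.1856 < 0.19; N=55 gives T = 0.1914.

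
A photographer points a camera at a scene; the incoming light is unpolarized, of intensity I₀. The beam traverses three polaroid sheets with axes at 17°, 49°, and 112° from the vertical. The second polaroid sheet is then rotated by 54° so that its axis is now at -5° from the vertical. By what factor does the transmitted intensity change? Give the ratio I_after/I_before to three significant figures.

I_new/I_old ≈ 1.20

Before rotation:
Unpolarized light through the first polarizer → I₁ = ½ I₀, now polarized at 17°.
I₂ = I₁ cos²(49° − 17°) = 0.5 I₀ · cos²(32°) = 0.3596 I₀.
I₃ = I₂ cos²(112° − 49°) = 0.3596 I₀ · cos²(63°) = 0.07411 I₀.
After rotation:
Unpolarized light through the first polarizer → I₁ = ½ I₀, now polarized at 17°.
I₂ = I₁ cos²(-5° − 17°) = 0.5 I₀ · cos²(22°) = 0.4298 I₀.
Angle between axes 2 and 3: 63°. I₃ = 0.4298 I₀ · cos²(63°) = 0.08859 I₀.
Ratio = 0.08859 / 0.07411 = 1.195.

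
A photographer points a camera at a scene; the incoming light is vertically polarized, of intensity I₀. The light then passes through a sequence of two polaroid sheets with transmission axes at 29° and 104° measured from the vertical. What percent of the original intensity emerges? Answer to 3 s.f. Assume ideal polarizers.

≈ 5.12%

By Malus's law, I₁ = I₀ cos²(29° − 0°) = I₀ cos²(29°) = 0.765 I₀.
I₂ = I₁ cos²(104° − 29°) = 0.765 I₀ · cos²(75°) = 0.05124 I₀.
That is 5.124% of the incident intensity.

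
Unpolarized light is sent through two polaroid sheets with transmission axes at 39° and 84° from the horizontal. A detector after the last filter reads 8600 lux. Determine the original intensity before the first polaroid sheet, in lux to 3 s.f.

I₀ ≈ 3.44e4 lux

Unpolarized light through the first polarizer → I₁ = ½ I₀, now polarized at 39°.
I₂ = I₁ cos²(84° − 39°) = 0.5 I₀ · cos²(45°) = 0.25 I₀.
So 8600 lux = 0.25 I₀, giving I₀ = 8600/0.25 = 3.44e+04 lux.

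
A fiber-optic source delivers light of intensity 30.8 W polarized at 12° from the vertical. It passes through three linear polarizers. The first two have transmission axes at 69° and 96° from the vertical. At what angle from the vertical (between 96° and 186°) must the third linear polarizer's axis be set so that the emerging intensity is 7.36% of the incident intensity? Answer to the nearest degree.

By Malus's law, I₁ = I₀ cos²(69° − 12°) = I₀ cos²(57°) = 0.2966 I₀.
I₂ = I₁ cos²(96° − 69°) = 0.2966 I₀ · cos²(27°) = 0.2355 I₀.
Need I₃/I₀ = 0.0736, so cos²(θ − 96°) = 0.0736 / 0.2355 = 0.3125.
θ − 96° = arccos(√0.3125) = 56.0°, giving θ ≈ 96 + 56.0 = 152.0°.

θ ≈ 152°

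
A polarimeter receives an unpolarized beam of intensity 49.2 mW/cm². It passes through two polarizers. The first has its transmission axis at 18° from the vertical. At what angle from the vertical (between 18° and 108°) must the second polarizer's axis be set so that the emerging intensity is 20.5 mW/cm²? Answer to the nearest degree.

θ ≈ 42°

Unpolarized light through the first polarizer → I₁ = ½ I₀, now polarized at 18°.
Target fraction: 20.5 / 49.2 mW/cm² = 0.4167 of I₀.
Need I₂/I₀ = 0.4167, so cos²(θ − 18°) = 0.4167 / 0.5 = 0.8333.
θ − 18° = arccos(√0.8333) = 24.1°, giving θ ≈ 18 + 24.1 = 42.1°.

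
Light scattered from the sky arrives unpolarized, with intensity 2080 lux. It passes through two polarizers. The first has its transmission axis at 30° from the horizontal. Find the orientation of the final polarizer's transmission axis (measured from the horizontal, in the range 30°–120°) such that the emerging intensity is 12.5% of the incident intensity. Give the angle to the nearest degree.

Unpolarized light through the first polarizer → I₁ = ½ I₀, now polarized at 30°.
Need I₂/I₀ = 0.125, so cos²(θ − 30°) = 0.125 / 0.5 = 0.25.
θ − 30° = arccos(√0.25) = 60.0°, giving θ ≈ 30 + 60.0 = 90.0°.

θ ≈ 90°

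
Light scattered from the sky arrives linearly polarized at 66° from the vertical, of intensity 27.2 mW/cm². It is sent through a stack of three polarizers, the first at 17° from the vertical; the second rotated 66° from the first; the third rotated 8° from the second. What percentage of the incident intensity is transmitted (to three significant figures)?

I₁ = 27.2 mW/cm² · cos²(49°) = 11.71 mW/cm².
I₂ = I₁ · cos²(66°) = 11.71 · 0.1654 = 1.937 mW/cm².
I₃ = I₂ · cos²(8°) = 1.937 · 0.9806 = 1.899 mW/cm².
That is 6.983% of the incident intensity.

≈ 6.98%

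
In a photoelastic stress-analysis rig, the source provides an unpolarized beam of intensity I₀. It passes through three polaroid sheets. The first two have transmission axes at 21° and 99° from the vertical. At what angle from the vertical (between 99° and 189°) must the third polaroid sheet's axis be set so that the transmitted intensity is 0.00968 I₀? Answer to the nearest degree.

Unpolarized light through the first polarizer → I₁ = ½ I₀, now polarized at 21°.
I₂ = I₁ cos²(99° − 21°) = 0.5 I₀ · cos²(78°) = 0.02161 I₀.
Need I₃/I₀ = 0.00968, so cos²(θ − 99°) = 0.00968 / 0.02161 = 0.4479.
θ − 99° = arccos(√0.4479) = 48.0°, giving θ ≈ 99 + 48.0 = 147.0°.

θ ≈ 147°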